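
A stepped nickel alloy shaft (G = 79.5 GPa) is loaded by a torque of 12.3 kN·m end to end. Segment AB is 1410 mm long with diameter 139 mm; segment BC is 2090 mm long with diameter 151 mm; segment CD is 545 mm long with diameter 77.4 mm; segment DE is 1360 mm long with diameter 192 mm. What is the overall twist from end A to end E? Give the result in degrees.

2.17°

J_AB = π(0.139)⁴/32 = 3.66×10^-5 m⁴; J_BC = π(0.151)⁴/32 = 5.10×10^-5 m⁴; J_CD = π(0.0774)⁴/32 = 3.52×10^-6 m⁴; J_DE = π(0.192)⁴/32 = 1.33×10^-4 m⁴.
θ = (T/G)·Σ L_i/J_i = (12300/79.5×10⁹)·(1.41/3.66×10^-5 + 2.09/5.10×10^-5 + 0.545/3.52×10^-6 + 1.36/1.33×10^-4) = 0.03780 rad.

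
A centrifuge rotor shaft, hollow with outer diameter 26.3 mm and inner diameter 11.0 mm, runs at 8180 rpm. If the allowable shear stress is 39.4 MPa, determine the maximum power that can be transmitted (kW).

117 kW

J = π(d_o⁴ − d_i⁴)/32 = π(0.0263⁴ − 0.0110⁴)/32 = 4.553×10^-8 m⁴.
T_max = τ_allow·J/r = 3.94×10^7 × 4.553×10^-8 / 0.0132 = 136.4 N·m.
ω = 2π·8180/60 = 856.6 rad/s, so P_max = T_max·ω = 1.169×10^5 W.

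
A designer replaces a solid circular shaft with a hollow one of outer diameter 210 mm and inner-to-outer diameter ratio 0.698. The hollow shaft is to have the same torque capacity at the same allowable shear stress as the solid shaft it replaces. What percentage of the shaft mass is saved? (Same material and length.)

Equal τ_max and T ⇒ the solid shaft needs d_s³ = d_o³(1−k⁴), so d_s = 210·(1−0.698⁴)^(1/3) = 191.9 mm.
Area ratio A_h/A_s = d_o²(1−k²)/d_s² = (1−k²)/(1−k⁴)^(2/3) = 0.6143.
Mass saving = 1 − 0.6143 = 38.6 %.

38.6 %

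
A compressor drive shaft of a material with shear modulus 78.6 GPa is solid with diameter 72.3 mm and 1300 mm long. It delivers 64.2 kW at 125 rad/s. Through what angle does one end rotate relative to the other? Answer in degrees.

ω = 125 rad/s, so T = P/ω = 64.2×10³ / 125.0 = 513.6 N·m.
J = πd⁴/32 = π(0.0723)⁴/32 = 2.683×10^-6 m⁴.
θ = T·L/(G·J) = 513.6 × 1.30 / (78.6×10⁹ × 2.683×10^-6) = 3.167×10^-3 rad.

0.181°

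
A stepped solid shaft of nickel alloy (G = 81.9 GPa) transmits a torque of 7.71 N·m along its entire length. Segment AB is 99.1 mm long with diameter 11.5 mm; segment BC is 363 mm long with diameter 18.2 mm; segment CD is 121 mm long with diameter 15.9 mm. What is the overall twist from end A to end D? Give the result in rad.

0.0104 rad

J_AB = π(0.0115)⁴/32 = 1.72×10^-9 m⁴; J_BC = π(0.0182)⁴/32 = 1.08×10^-8 m⁴; J_CD = π(0.0159)⁴/32 = 6.27×10^-9 m⁴.
θ = (T/G)·Σ L_i/J_i = (7.710/81.9×10⁹)·(0.0991/1.72×10^-9 + 0.363/1.08×10^-8 + 0.121/6.27×10^-9) = 0.01042 rad.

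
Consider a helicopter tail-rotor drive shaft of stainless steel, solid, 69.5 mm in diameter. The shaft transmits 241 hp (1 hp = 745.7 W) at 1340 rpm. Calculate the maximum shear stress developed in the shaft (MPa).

ω = 2π·1340/60 = 140.3 rad/s, so T = P/ω = 241×745.7 / 140.3 = 1281 N·m.
J = πd⁴/32 = π(0.0695)⁴/32 = 2.291×10^-6 m⁴.
τ_max = T·r/J = 1281 × 0.0348 / 2.291×10^-6 = 1.943×10^7 Pa.

19.4 MPa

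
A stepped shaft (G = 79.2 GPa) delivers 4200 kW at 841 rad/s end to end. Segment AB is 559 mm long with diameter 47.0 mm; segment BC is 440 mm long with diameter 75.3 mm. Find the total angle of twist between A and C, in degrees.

4.72°

ω = 841 rad/s, so T = P/ω = 4200×10³ / 841.0 = 4994 N·m.
J_AB = π(0.0470)⁴/32 = 4.79×10^-7 m⁴; J_BC = π(0.0753)⁴/32 = 3.16×10^-6 m⁴.
θ = (T/G)·Σ L_i/J_i = (4994/79.2×10⁹)·(0.559/4.79×10^-7 + 0.440/3.16×10^-6) = 0.08237 rad.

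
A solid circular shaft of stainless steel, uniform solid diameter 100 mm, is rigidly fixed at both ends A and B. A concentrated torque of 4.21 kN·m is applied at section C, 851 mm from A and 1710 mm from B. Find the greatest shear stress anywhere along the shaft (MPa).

14.3 MPa

With uniform GJ and both ends fixed, compatibility θ_AC = θ_CB gives T_A·a = T_B·b, together with T_A + T_B = T₀.
T_A = T₀·b/(a+b) = 4210·1710/2561 = 2811 N·m; T_B = 1399 N·m.
τ in each portion: τ_AC = 1.43×10^7 Pa, τ_CB = 7.12×10^6 Pa; maximum is in AC.
τ_max = T_AC·r/J = 2811·0.0500/9.82×10^-6 = 1.432×10^7 Pa.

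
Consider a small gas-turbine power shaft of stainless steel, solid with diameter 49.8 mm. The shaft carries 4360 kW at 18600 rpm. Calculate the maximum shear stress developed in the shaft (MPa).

92.3 MPa

ω = 2π·18600/60 = 1948 rad/s, so T = P/ω = 4360×10³ / 1948 = 2238 N·m.
J = πd⁴/32 = π(0.0498)⁴/32 = 6.038×10^-7 m⁴.
τ_max = T·r/J = 2238 × 0.0249 / 6.038×10^-7 = 9.231×10^7 Pa.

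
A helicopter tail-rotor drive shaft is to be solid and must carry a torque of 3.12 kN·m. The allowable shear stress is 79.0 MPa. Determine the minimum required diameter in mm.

58.6 mm

For a solid shaft τ_max = 16T/(πd³), so d = (16T/(π τ_allow))^(1/3) = (16·3120/(π·7.90×10^7))^(1/3) = 0.05859 m.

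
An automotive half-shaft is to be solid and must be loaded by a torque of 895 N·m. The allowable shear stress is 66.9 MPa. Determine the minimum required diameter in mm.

40.8 mm

For a solid shaft τ_max = 16T/(πd³), so d = (16T/(π τ_allow))^(1/3) = (16·895.0/(π·6.69×10^7))^(1/3) = 0.04084 m.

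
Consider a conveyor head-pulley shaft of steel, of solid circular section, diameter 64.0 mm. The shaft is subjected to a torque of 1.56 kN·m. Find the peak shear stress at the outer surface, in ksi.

4.40 ksi

J = πd⁴/32 = π(0.0640)⁴/32 = 1.647×10^-6 m⁴.
τ_max = T·r/J = 1560 × 0.0320 / 1.647×10^-6 = 3.031×10^7 Pa.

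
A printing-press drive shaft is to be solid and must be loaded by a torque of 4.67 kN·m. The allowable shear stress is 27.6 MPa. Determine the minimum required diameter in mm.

For a solid shaft τ_max = 16T/(πd³), so d = (16T/(π τ_allow))^(1/3) = (16·4670/(π·2.76×10^7))^(1/3) = 0.09516 m.

95.2 mm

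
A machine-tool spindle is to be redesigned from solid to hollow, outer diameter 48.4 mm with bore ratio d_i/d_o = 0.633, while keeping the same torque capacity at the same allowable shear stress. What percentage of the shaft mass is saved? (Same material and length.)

32.7 %

Equal τ_max and T ⇒ the solid shaft needs d_s³ = d_o³(1−k⁴), so d_s = 48.4·(1−0.633⁴)^(1/3) = 45.66 mm.
Area ratio A_h/A_s = d_o²(1−k²)/d_s² = (1−k²)/(1−k⁴)^(2/3) = 0.6735.
Mass saving = 1 − 0.6735 = 32.7 %.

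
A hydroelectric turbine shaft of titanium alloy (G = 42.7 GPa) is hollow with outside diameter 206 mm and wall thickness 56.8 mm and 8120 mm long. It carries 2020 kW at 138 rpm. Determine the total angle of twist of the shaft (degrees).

8.98°

ω = 2π·138/60 = 14.45 rad/s, so T = P/ω = 2020×10³ / 14.45 = 139800 N·m.
J = π(d_o⁴ − d_i⁴)/32 = π(0.206⁴ − 0.0924⁴)/32 = 1.696×10^-4 m⁴.
θ = T·L/(G·J) = 139800 × 8.12 / (42.7×10⁹ × 1.696×10^-4) = 0.1567 rad.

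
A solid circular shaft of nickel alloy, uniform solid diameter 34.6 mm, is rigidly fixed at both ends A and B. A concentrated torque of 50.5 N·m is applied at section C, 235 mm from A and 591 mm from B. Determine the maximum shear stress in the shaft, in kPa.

4440 kPa

With uniform GJ and both ends fixed, compatibility θ_AC = θ_CB gives T_A·a = T_B·b, together with T_A + T_B = T₀.
T_A = T₀·b/(a+b) = 50.50·591/826.0 = 36.13 N·m; T_B = 14.37 N·m.
τ in each portion: τ_AC = 4.44×10^6 Pa, τ_CB = 1.77×10^6 Pa; maximum is in AC.
τ_max = T_AC·r/J = 36.13·0.0173/1.41×10^-7 = 4.443×10^6 Pa.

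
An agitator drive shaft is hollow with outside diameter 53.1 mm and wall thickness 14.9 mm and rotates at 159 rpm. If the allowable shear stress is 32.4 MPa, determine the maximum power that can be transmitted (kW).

15.3 kW

J = π(d_o⁴ − d_i⁴)/32 = π(0.0531⁴ − 0.0233⁴)/32 = 7.516×10^-7 m⁴.
T_max = τ_allow·J/r = 3.24×10^7 × 7.516×10^-7 / 0.0266 = 917.2 N·m.
ω = 2π·159/60 = 16.65 rad/s, so P_max = T_max·ω = 1.527×10^4 W.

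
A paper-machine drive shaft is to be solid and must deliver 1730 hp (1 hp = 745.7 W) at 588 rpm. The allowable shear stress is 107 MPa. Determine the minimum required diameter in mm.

99.9 mm

ω = 2π·588/60 = 61.58 rad/s, so T = P/ω = 1730×745.7 / 61.58 = 20950 N·m.
For a solid shaft τ_max = 16T/(πd³), so d = (16T/(π τ_allow))^(1/3) = (16·20950/(π·1.07×10^8))^(1/3) = 0.09991 m.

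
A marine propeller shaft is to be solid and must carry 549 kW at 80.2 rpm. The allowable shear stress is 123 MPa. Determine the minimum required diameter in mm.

ω = 2π·80.2/60 = 8.399 rad/s, so T = P/ω = 549×10³ / 8.399 = 65370 N·m.
For a solid shaft τ_max = 16T/(πd³), so d = (16T/(π τ_allow))^(1/3) = (16·65370/(π·1.23×10^8))^(1/3) = 0.1394 m.

139 mm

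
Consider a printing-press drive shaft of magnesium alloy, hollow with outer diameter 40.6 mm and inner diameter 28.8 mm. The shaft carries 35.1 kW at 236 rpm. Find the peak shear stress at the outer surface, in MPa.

145 MPa

ω = 2π·236/60 = 24.71 rad/s, so T = P/ω = 35.1×10³ / 24.71 = 1420 N·m.
J = π(d_o⁴ − d_i⁴)/32 = π(0.0406⁴ − 0.0288⁴)/32 = 1.992×10^-7 m⁴.
τ_max = T·r/J = 1420 × 0.0203 / 1.992×10^-7 = 1.447×10^8 Pa.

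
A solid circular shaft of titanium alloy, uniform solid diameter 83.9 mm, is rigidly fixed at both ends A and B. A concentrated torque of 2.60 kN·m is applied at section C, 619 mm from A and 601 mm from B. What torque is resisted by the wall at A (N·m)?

With uniform GJ and both ends fixed, compatibility θ_AC = θ_CB gives T_A·a = T_B·b, together with T_A + T_B = T₀.
T_A = T₀·b/(a+b) = 2600·601/1220 = 1281 N·m; T_B = 1319 N·m.

1280 N·m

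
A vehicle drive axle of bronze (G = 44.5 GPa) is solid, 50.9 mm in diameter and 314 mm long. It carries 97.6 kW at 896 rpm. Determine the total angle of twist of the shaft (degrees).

ω = 2π·896/60 = 93.83 rad/s, so T = P/ω = 97.6×10³ / 93.83 = 1040 N·m.
J = πd⁴/32 = π(0.0509)⁴/32 = 6.590×10^-7 m⁴.
θ = T·L/(G·J) = 1040 × 0.314 / (44.5×10⁹ × 6.590×10^-7) = 0.01114 rad.

0.638°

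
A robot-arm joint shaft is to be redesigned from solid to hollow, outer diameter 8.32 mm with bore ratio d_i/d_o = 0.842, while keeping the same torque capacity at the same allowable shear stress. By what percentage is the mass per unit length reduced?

Equal τ_max and T ⇒ the solid shaft needs d_s³ = d_o³(1−k⁴), so d_s = 8.32·(1−0.842⁴)^(1/3) = 6.592 mm.
Area ratio A_h/A_s = d_o²(1−k²)/d_s² = (1−k²)/(1−k⁴)^(2/3) = 0.4636.
Mass saving = 1 − 0.4636 = 53.6 %.

53.6 %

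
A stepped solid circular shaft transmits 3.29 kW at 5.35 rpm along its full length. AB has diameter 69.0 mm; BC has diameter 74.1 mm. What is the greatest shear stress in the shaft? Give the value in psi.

13200 psi

ω = 2π·5.35/60 = 0.5603 rad/s, so T = P/ω = 3.29×10³ / 0.5603 = 5872 N·m.
Under the same torque, τ_max = 16T/(πd³) is largest where d is smallest — segment AB (d = 69.0 mm).
τ_max = 16·5872/(π·(0.0690)³) = 9.104×10^7 Pa.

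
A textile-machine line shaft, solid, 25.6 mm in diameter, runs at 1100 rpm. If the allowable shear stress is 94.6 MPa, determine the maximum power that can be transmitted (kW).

J = πd⁴/32 = π(0.0256)⁴/32 = 4.217×10^-8 m⁴.
T_max = τ_allow·J/r = 9.46×10^7 × 4.217×10^-8 / 0.0128 = 311.6 N·m.
ω = 2π·1100/60 = 115.2 rad/s, so P_max = T_max·ω = 3.590×10^4 W.

35.9 kW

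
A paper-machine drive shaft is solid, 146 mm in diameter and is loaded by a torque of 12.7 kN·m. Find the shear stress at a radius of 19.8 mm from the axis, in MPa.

5.64 MPa

J = πd⁴/32 = π(0.146)⁴/32 = 4.461×10^-5 m⁴.
Shear stress varies linearly with radius: τ = T·r/J = 12700 × 0.0198 / 4.461×10^-5 = 5.637×10^6 Pa.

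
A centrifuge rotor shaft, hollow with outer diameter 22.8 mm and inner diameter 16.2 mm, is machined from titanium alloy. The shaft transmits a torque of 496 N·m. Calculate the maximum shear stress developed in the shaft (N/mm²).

J = π(d_o⁴ − d_i⁴)/32 = π(0.0228⁴ − 0.0162⁴)/32 = 1.977×10^-8 m⁴.
τ_max = T·r/J = 496.0 × 0.0114 / 1.977×10^-8 = 2.860×10^8 Pa.

286 N/mm²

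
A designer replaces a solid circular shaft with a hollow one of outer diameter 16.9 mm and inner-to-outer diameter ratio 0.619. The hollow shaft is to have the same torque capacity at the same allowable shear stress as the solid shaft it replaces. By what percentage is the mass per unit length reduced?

Equal τ_max and T ⇒ the solid shaft needs d_s³ = d_o³(1−k⁴), so d_s = 16.9·(1−0.619⁴)^(1/3) = 16.03 mm.
Area ratio A_h/A_s = d_o²(1−k²)/d_s² = (1−k²)/(1−k⁴)^(2/3) = 0.6857.
Mass saving = 1 − 0.6857 = 31.4 %.

31.4 %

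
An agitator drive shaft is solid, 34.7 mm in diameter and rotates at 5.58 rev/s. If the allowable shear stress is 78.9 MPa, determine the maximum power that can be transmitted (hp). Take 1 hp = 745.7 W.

30.4 hp

J = πd⁴/32 = π(0.0347)⁴/32 = 1.423×10^-7 m⁴.
T_max = τ_allow·J/r = 7.89×10^7 × 1.423×10^-7 / 0.0174 = 647.3 N·m.
ω = 2π·5.58 = 35.06 rad/s, so P_max = T_max·ω = 2.269×10^4 W.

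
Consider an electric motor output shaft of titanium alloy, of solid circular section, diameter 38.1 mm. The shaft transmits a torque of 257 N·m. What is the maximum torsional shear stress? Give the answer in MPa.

23.7 MPa

J = πd⁴/32 = π(0.0381)⁴/32 = 2.069×10^-7 m⁴.
τ_max = T·r/J = 257.0 × 0.0191 / 2.069×10^-7 = 2.367×10^7 Pa.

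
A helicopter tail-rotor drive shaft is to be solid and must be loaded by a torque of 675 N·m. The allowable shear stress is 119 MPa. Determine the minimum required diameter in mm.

For a solid shaft τ_max = 16T/(πd³), so d = (16T/(π τ_allow))^(1/3) = (16·675.0/(π·1.19×10^8))^(1/3) = 0.03068 m.

30.7 mm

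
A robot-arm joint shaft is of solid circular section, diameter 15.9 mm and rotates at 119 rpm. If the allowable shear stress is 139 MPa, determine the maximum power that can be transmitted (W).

J = πd⁴/32 = π(0.0159)⁴/32 = 6.275×10^-9 m⁴.
T_max = τ_allow·J/r = 1.39×10^8 × 6.275×10^-9 / 0.00795 = 109.7 N·m.
ω = 2π·119/60 = 12.46 rad/s, so P_max = T_max·ω = 1367 W.

1370 W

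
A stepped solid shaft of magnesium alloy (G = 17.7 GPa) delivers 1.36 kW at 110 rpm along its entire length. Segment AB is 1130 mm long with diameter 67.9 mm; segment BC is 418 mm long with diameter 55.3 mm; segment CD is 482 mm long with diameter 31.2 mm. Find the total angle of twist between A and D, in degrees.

ω = 2π·110/60 = 11.52 rad/s, so T = P/ω = 1.36×10³ / 11.52 = 118.1 N·m.
J_AB = π(0.0679)⁴/32 = 2.09×10^-6 m⁴; J_BC = π(0.0553)⁴/32 = 9.18×10^-7 m⁴; J_CD = π(0.0312)⁴/32 = 9.30×10^-8 m⁴.
θ = (T/G)·Σ L_i/J_i = (118.1/17.7×10⁹)·(1.13/2.09×10^-6 + 0.418/9.18×10^-7 + 0.482/9.30×10^-8) = 0.04121 rad.

2.36°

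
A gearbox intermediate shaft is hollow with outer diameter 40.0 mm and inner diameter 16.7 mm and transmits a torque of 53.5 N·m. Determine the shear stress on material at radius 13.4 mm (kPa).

2940 kPa

J = π(d_o⁴ − d_i⁴)/32 = π(0.0400⁴ − 0.0167⁴)/32 = 2.437×10^-7 m⁴.
Shear stress varies linearly with radius: τ = T·r/J = 53.50 × 0.0134 / 2.437×10^-7 = 2.942×10^6 Pa.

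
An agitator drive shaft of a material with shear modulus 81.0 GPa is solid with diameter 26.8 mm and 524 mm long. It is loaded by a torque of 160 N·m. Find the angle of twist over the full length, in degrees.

1.17°

J = πd⁴/32 = π(0.0268)⁴/32 = 5.065×10^-8 m⁴.
θ = T·L/(G·J) = 160.0 × 0.524 / (81.0×10⁹ × 5.065×10^-8) = 0.02044 rad.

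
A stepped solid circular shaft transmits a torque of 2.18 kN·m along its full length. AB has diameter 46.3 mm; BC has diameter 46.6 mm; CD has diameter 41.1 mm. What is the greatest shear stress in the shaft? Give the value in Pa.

1.60e8 Pa

Under the same torque, τ_max = 16T/(πd³) is largest where d is smallest — segment CD (d = 41.1 mm).
τ_max = 16·2180/(π·(0.0411)³) = 1.599×10^8 Pa.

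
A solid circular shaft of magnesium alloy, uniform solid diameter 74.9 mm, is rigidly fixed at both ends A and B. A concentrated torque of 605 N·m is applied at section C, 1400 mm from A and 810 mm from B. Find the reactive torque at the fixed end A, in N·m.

With uniform GJ and both ends fixed, compatibility θ_AC = θ_CB gives T_A·a = T_B·b, together with T_A + T_B = T₀.
T_A = T₀·b/(a+b) = 605.0·810/2210 = 221.7 N·m; T_B = 383.3 N·m.

222 N·m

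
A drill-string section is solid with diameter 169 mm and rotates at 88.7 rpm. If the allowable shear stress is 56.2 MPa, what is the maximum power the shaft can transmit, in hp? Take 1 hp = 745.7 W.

J = πd⁴/32 = π(0.169)⁴/32 = 8.008×10^-5 m⁴.
T_max = τ_allow·J/r = 5.62×10^7 × 8.008×10^-5 / 0.0845 = 53260 N·m.
ω = 2π·88.7/60 = 9.289 rad/s, so P_max = T_max·ω = 4.947×10^5 W.

663 hp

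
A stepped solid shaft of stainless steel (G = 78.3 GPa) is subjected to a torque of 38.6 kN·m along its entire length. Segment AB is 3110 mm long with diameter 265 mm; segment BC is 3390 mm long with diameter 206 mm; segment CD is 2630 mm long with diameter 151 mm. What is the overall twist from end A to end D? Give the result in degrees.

J_AB = π(0.265)⁴/32 = 4.84×10^-4 m⁴; J_BC = π(0.206)⁴/32 = 1.77×10^-4 m⁴; J_CD = π(0.151)⁴/32 = 5.10×10^-5 m⁴.
θ = (T/G)·Σ L_i/J_i = (38600/78.3×10⁹)·(3.11/4.84×10^-4 + 3.39/1.77×10^-4 + 2.63/5.10×10^-5) = 0.03802 rad.

2.18°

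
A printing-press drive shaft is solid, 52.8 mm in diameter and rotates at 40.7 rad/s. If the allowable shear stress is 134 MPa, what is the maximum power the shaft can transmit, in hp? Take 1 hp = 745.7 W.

211 hp

J = πd⁴/32 = π(0.0528)⁴/32 = 7.630×10^-7 m⁴.
T_max = τ_allow·J/r = 1.34×10^8 × 7.630×10^-7 / 0.0264 = 3873 N·m.
ω = 40.7 rad/s, so P_max = T_max·ω = 1.576×10^5 W.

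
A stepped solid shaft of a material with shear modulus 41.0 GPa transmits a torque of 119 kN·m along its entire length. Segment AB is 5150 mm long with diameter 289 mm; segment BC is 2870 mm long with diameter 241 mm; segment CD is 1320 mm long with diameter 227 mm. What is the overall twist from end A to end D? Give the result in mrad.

61.7 mrad

J_AB = π(0.289)⁴/32 = 6.85×10^-4 m⁴; J_BC = π(0.241)⁴/32 = 3.31×10^-4 m⁴; J_CD = π(0.227)⁴/32 = 2.61×10^-4 m⁴.
θ = (T/G)·Σ L_i/J_i = (119000/41.0×10⁹)·(5.15/6.85×10^-4 + 2.87/3.31×10^-4 + 1.32/2.61×10^-4) = 0.06168 rad.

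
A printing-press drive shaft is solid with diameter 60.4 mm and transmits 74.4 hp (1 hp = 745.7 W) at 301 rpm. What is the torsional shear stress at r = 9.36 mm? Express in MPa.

ω = 2π·301/60 = 31.52 rad/s, so T = P/ω = 74.4×745.7 / 31.52 = 1760 N·m.
J = πd⁴/32 = π(0.0604)⁴/32 = 1.307×10^-6 m⁴.
Shear stress varies linearly with radius: τ = T·r/J = 1760 × 0.00936 / 1.307×10^-6 = 1.261×10^7 Pa.

12.6 MPa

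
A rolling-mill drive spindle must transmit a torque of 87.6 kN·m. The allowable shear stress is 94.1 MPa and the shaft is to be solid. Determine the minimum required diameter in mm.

168 mm

For a solid shaft τ_max = 16T/(πd³), so d = (16T/(π τ_allow))^(1/3) = (16·87600/(π·9.41×10^7))^(1/3) = 0.1680 m.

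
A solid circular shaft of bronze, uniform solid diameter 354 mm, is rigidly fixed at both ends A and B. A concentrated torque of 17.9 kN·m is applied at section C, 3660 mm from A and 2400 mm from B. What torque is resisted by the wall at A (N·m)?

With uniform GJ and both ends fixed, compatibility θ_AC = θ_CB gives T_A·a = T_B·b, together with T_A + T_B = T₀.
T_A = T₀·b/(a+b) = 17900·2400/6060 = 7089 N·m; T_B = 10810 N·m.

7090 N·m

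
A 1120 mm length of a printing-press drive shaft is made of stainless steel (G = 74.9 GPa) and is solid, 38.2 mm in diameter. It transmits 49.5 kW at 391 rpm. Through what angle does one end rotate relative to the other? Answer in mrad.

86.5 mrad

ω = 2π·391/60 = 40.95 rad/s, so T = P/ω = 49.5×10³ / 40.95 = 1209 N·m.
J = πd⁴/32 = π(0.0382)⁴/32 = 2.091×10^-7 m⁴.
θ = T·L/(G·J) = 1209 × 1.12 / (74.9×10⁹ × 2.091×10^-7) = 0.08647 rad.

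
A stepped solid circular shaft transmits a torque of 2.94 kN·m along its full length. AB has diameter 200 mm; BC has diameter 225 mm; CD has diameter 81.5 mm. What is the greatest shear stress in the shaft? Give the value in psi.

Under the same torque, τ_max = 16T/(πd³) is largest where d is smallest — segment CD (d = 81.5 mm).
τ_max = 16·2940/(π·(0.0815)³) = 2.766×10^7 Pa.

4010 psi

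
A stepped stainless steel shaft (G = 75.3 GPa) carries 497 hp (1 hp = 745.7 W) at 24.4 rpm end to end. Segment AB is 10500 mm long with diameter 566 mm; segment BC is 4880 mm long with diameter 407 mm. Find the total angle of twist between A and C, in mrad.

ω = 2π·24.4/60 = 2.555 rad/s, so T = P/ω = 497×745.7 / 2.555 = 145000 N·m.
J_AB = π(0.566)⁴/32 = 0.0101 m⁴; J_BC = π(0.407)⁴/32 = 2.69×10^-3 m⁴.
θ = (T/G)·Σ L_i/J_i = (145000/75.3×10⁹)·(10.5/0.0101 + 4.88/2.69×10^-3) = 5.497×10^-3 rad.

5.50 mrad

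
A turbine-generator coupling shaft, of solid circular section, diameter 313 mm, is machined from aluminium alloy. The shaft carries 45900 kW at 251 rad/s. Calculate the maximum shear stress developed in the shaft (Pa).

ω = 251 rad/s, so T = P/ω = 45900×10³ / 251.0 = 182900 N·m.
J = πd⁴/32 = π(0.313)⁴/32 = 9.423×10^-4 m⁴.
τ_max = T·r/J = 182900 × 0.157 / 9.423×10^-4 = 3.037×10^7 Pa.

3.04e7 Pa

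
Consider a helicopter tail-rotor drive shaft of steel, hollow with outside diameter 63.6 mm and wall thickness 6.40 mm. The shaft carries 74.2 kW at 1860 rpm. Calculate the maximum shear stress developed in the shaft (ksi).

ω = 2π·1860/60 = 194.8 rad/s, so T = P/ω = 74.2×10³ / 194.8 = 380.9 N·m.
J = π(d_o⁴ − d_i⁴)/32 = π(0.0636⁴ − 0.0508⁴)/32 = 9.525×10^-7 m⁴.
τ_max = T·r/J = 380.9 × 0.0318 / 9.525×10^-7 = 1.272×10^7 Pa.

1.84 ksi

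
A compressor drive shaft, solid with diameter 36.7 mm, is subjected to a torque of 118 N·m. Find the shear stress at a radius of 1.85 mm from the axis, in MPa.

J = πd⁴/32 = π(0.0367)⁴/32 = 1.781×10^-7 m⁴.
Shear stress varies linearly with radius: τ = T·r/J = 118.0 × 0.00185 / 1.781×10^-7 = 1.226×10^6 Pa.

1.23 MPa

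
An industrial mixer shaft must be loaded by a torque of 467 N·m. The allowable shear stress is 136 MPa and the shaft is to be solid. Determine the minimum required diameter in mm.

26.0 mm

For a solid shaft τ_max = 16T/(πd³), so d = (16T/(π τ_allow))^(1/3) = (16·467.0/(π·1.36×10^8))^(1/3) = 0.02596 m.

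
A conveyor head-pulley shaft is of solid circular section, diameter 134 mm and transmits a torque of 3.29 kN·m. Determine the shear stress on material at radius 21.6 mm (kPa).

2250 kPa

J = πd⁴/32 = π(0.134)⁴/32 = 3.165×10^-5 m⁴.
Shear stress varies linearly with radius: τ = T·r/J = 3290 × 0.0216 / 3.165×10^-5 = 2.245×10^6 Pa.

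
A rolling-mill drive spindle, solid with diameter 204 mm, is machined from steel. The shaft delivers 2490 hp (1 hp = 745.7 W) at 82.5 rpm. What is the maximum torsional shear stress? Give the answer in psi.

18700 psi

ω = 2π·82.5/60 = 8.639 rad/s, so T = P/ω = 2490×745.7 / 8.639 = 214900 N·m.
J = πd⁴/32 = π(0.204)⁴/32 = 1.700×10^-4 m⁴.
τ_max = T·r/J = 214900 × 0.102 / 1.700×10^-4 = 1.289×10^8 Pa.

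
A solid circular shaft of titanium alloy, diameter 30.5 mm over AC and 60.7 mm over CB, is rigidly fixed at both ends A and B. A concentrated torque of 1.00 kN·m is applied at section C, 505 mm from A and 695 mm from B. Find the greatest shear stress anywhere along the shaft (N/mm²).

Compatibility: T_A·a/J_AC = T_B·b/J_CB with T_A + T_B = T₀.
J_AC = 8.50×10^-8 m⁴, J_CB = 1.33×10^-6 m⁴, so T_A = T₀·(J_AC/a)/((J_AC/a)+(J_CB/b)) = 80.65 N·m, T_B = 919.3 N·m.
τ in each portion: τ_AC = 1.45×10^7 Pa, τ_CB = 2.09×10^7 Pa; maximum is in CB.
τ_max = T_CB·r/J = 919.3·0.0304/1.33×10^-6 = 2.094×10^7 Pa.

20.9 N/mm²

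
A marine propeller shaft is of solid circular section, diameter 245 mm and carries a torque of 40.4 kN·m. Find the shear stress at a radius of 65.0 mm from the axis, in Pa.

J = πd⁴/32 = π(0.245)⁴/32 = 3.537×10^-4 m⁴.
Shear stress varies linearly with radius: τ = T·r/J = 40400 × 0.0650 / 3.537×10^-4 = 7.424×10^6 Pa.

7.42e6 Pa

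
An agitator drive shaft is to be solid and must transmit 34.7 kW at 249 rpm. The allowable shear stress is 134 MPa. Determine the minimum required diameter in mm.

ω = 2π·249/60 = 26.08 rad/s, so T = P/ω = 34.7×10³ / 26.08 = 1331 N·m.
For a solid shaft τ_max = 16T/(πd³), so d = (16T/(π τ_allow))^(1/3) = (16·1331/(π·1.34×10^8))^(1/3) = 0.03698 m.

37.0 mm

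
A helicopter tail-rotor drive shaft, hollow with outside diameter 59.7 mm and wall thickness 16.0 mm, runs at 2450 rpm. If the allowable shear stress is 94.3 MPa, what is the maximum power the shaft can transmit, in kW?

964 kW

J = π(d_o⁴ − d_i⁴)/32 = π(0.0597⁴ − 0.0277⁴)/32 = 1.189×10^-6 m⁴.
T_max = τ_allow·J/r = 9.43×10^7 × 1.189×10^-6 / 0.0299 = 3757 N·m.
ω = 2π·2450/60 = 256.6 rad/s, so P_max = T_max·ω = 9.639×10^5 W.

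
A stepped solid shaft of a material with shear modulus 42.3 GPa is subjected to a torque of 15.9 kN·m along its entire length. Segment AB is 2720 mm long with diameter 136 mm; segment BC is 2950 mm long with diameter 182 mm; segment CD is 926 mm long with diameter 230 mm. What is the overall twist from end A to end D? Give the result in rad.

0.0420 rad

J_AB = π(0.136)⁴/32 = 3.36×10^-5 m⁴; J_BC = π(0.182)⁴/32 = 1.08×10^-4 m⁴; J_CD = π(0.230)⁴/32 = 2.75×10^-4 m⁴.
θ = (T/G)·Σ L_i/J_i = (15900/42.3×10⁹)·(2.72/3.36×10^-5 + 2.95/1.08×10^-4 + 0.926/2.75×10^-4) = 0.04200 rad.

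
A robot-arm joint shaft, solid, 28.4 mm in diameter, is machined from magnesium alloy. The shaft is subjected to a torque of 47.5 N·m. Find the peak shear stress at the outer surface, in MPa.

J = πd⁴/32 = π(0.0284)⁴/32 = 6.387×10^-8 m⁴.
τ_max = T·r/J = 47.50 × 0.0142 / 6.387×10^-8 = 1.056×10^7 Pa.

10.6 MPa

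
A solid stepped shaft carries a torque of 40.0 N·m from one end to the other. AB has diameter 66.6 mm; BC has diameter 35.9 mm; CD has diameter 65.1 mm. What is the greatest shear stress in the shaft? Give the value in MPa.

4.40 MPa

Under the same torque, τ_max = 16T/(πd³) is largest where d is smallest — segment BC (d = 35.9 mm).
τ_max = 16·40.00/(π·(0.0359)³) = 4.403×10^6 Pa.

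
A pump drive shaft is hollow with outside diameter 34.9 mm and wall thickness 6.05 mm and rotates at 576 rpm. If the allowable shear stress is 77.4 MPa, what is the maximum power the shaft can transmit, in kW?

J = π(d_o⁴ − d_i⁴)/32 = π(0.0349⁴ − 0.0228⁴)/32 = 1.191×10^-7 m⁴.
T_max = τ_allow·J/r = 7.74×10^7 × 1.191×10^-7 / 0.0175 = 528.3 N·m.
ω = 2π·576/60 = 60.32 rad/s, so P_max = T_max·ω = 3.187×10^4 W.

31.9 kW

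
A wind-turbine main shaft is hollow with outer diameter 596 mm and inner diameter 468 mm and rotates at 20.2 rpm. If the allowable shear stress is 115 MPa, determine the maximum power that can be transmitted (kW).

6270 kW

J = π(d_o⁴ − d_i⁴)/32 = π(0.596⁴ − 0.468⁴)/32 = 7.678×10^-3 m⁴.
T_max = τ_allow·J/r = 1.15×10^8 × 7.678×10^-3 / 0.298 = 2.963e6 N·m.
ω = 2π·20.2/60 = 2.115 rad/s, so P_max = T_max·ω = 6.268×10^6 W.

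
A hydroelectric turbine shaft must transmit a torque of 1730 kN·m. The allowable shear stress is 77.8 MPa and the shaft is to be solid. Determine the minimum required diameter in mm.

For a solid shaft τ_max = 16T/(πd³), so d = (16T/(π τ_allow))^(1/3) = (16·1.730e6/(π·7.78×10^7))^(1/3) = 0.4838 m.

484 mm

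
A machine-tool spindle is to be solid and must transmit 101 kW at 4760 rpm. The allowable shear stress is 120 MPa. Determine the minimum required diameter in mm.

ω = 2π·4760/60 = 498.5 rad/s, so T = P/ω = 101×10³ / 498.5 = 202.6 N·m.
For a solid shaft τ_max = 16T/(πd³), so d = (16T/(π τ_allow))^(1/3) = (16·202.6/(π·1.20×10^8))^(1/3) = 0.02049 m.

20.5 mm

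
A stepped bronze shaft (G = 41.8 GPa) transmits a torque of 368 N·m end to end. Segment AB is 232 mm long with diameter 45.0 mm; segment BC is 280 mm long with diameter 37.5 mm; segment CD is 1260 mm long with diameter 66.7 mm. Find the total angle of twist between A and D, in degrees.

1.35°

J_AB = π(0.0450)⁴/32 = 4.03×10^-7 m⁴; J_BC = π(0.0375)⁴/32 = 1.94×10^-7 m⁴; J_CD = π(0.0667)⁴/32 = 1.94×10^-6 m⁴.
θ = (T/G)·Σ L_i/J_i = (368.0/41.8×10⁹)·(0.232/4.03×10^-7 + 0.280/1.94×10^-7 + 1.26/1.94×10^-6) = 0.02348 rad.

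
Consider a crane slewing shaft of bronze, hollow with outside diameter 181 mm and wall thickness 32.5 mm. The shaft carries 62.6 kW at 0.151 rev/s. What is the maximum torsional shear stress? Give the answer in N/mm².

68.2 N/mm²

ω = 2π·0.151 = 0.9488 rad/s, so T = P/ω = 62.6×10³ / 0.9488 = 65980 N·m.
J = π(d_o⁴ − d_i⁴)/32 = π(0.181⁴ − 0.116⁴)/32 = 8.759×10^-5 m⁴.
τ_max = T·r/J = 65980 × 0.0905 / 8.759×10^-5 = 6.817×10^7 Pa.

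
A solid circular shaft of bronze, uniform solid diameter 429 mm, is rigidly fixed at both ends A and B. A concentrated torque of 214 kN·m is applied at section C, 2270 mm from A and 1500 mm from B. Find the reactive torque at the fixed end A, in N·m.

85100 N·m

With uniform GJ and both ends fixed, compatibility θ_AC = θ_CB gives T_A·a = T_B·b, together with T_A + T_B = T₀.
T_A = T₀·b/(a+b) = 214000·1500/3770 = 85150 N·m; T_B = 128900 N·m.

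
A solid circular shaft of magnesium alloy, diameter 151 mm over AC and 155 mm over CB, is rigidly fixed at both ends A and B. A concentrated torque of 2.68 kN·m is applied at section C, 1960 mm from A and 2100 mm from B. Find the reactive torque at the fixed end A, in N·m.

Compatibility: T_A·a/J_AC = T_B·b/J_CB with T_A + T_B = T₀.
J_AC = 5.10×10^-5 m⁴, J_CB = 5.67×10^-5 m⁴, so T_A = T₀·(J_AC/a)/((J_AC/a)+(J_CB/b)) = 1316 N·m, T_B = 1364 N·m.

1320 N·m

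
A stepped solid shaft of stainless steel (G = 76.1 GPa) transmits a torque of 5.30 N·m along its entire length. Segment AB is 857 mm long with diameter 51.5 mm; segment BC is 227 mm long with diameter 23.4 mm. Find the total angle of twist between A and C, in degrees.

J_AB = π(0.0515)⁴/32 = 6.91×10^-7 m⁴; J_BC = π(0.0234)⁴/32 = 2.94×10^-8 m⁴.
θ = (T/G)·Σ L_i/J_i = (5.300/76.1×10⁹)·(0.857/6.91×10^-7 + 0.227/2.94×10^-8) = 6.235×10^-4 rad.

0.0357°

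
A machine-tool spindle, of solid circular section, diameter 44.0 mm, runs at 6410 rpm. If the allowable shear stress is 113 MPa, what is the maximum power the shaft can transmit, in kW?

J = πd⁴/32 = π(0.0440)⁴/32 = 3.680×10^-7 m⁴.
T_max = τ_allow·J/r = 1.13×10^8 × 3.680×10^-7 / 0.0220 = 1890 N·m.
ω = 2π·6410/60 = 671.3 rad/s, so P_max = T_max·ω = 1.269×10^6 W.

1270 kW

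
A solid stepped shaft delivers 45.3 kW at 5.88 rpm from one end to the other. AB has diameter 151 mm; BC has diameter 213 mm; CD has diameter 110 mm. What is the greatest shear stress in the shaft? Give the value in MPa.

ω = 2π·5.88/60 = 0.6158 rad/s, so T = P/ω = 45.3×10³ / 0.6158 = 73570 N·m.
Under the same torque, τ_max = 16T/(πd³) is largest where d is smallest — segment CD (d = 110 mm).
τ_max = 16·73570/(π·(0.110)³) = 2.815×10^8 Pa.

282 MPa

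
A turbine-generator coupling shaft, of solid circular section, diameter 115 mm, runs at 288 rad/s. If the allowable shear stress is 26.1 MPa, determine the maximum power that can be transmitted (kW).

2240 kW

J = πd⁴/32 = π(0.115)⁴/32 = 1.717×10^-5 m⁴.
T_max = τ_allow·J/r = 2.61×10^7 × 1.717×10^-5 / 0.0575 = 7794 N·m.
ω = 288 rad/s, so P_max = T_max·ω = 2.245×10^6 W.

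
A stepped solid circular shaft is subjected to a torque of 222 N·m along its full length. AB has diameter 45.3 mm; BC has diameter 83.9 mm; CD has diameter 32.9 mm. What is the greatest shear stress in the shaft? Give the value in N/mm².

31.7 N/mm²

Under the same torque, τ_max = 16T/(πd³) is largest where d is smallest — segment CD (d = 32.9 mm).
τ_max = 16·222.0/(π·(0.0329)³) = 3.175×10^7 Pa.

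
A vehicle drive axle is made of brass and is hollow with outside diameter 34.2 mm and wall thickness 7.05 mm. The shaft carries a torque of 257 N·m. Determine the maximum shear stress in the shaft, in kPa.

J = π(d_o⁴ − d_i⁴)/32 = π(0.0342⁴ − 0.0201⁴)/32 = 1.183×10^-7 m⁴.
τ_max = T·r/J = 257.0 × 0.0171 / 1.183×10^-7 = 3.715×10^7 Pa.

37200 kPa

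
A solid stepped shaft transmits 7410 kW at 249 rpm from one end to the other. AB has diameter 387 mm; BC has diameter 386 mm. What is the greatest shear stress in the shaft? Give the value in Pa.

2.52e7 Pa

ω = 2π·249/60 = 26.08 rad/s, so T = P/ω = 7410×10³ / 26.08 = 284200 N·m.
Under the same torque, τ_max = 16T/(πd³) is largest where d is smallest — segment BC (d = 386 mm).
τ_max = 16·284200/(π·(0.386)³) = 2.517×10^7 Pa.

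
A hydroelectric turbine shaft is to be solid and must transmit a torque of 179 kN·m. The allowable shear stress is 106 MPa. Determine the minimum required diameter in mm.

For a solid shaft τ_max = 16T/(πd³), so d = (16T/(π τ_allow))^(1/3) = (16·179000/(π·1.06×10^8))^(1/3) = 0.2049 m.

205 mm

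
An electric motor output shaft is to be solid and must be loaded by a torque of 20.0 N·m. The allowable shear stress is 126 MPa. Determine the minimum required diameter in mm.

For a solid shaft τ_max = 16T/(πd³), so d = (16T/(π τ_allow))^(1/3) = (16·20.00/(π·1.26×10^8))^(1/3) = 0.009316 m.

9.32 mm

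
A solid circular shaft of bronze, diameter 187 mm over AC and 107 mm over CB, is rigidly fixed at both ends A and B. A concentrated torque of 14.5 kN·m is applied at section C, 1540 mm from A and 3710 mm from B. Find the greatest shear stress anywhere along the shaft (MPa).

Compatibility: T_A·a/J_AC = T_B·b/J_CB with T_A + T_B = T₀.
J_AC = 1.20×10^-4 m⁴, J_CB = 1.29×10^-5 m⁴, so T_A = T₀·(J_AC/a)/((J_AC/a)+(J_CB/b)) = 13880 N·m, T_B = 617.7 N·m.
τ in each portion: τ_AC = 1.08×10^7 Pa, τ_CB = 2.57×10^6 Pa; maximum is in AC.
τ_max = T_AC·r/J = 13880·0.0935/1.20×10^-4 = 1.081×10^7 Pa.

10.8 MPa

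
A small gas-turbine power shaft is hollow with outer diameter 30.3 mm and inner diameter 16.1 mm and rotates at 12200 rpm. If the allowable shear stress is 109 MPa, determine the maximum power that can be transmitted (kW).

J = π(d_o⁴ − d_i⁴)/32 = π(0.0303⁴ − 0.0161⁴)/32 = 7.615×10^-8 m⁴.
T_max = τ_allow·J/r = 1.09×10^8 × 7.615×10^-8 / 0.0152 = 547.9 N·m.
ω = 2π·12200/60 = 1278 rad/s, so P_max = T_max·ω = 7.000×10^5 W.

700 kW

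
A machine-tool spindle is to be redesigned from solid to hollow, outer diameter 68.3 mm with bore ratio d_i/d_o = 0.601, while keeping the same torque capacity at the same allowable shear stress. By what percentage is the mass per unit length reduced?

Equal τ_max and T ⇒ the solid shaft needs d_s³ = d_o³(1−k⁴), so d_s = 68.3·(1−0.601⁴)^(1/3) = 65.19 mm.
Area ratio A_h/A_s = d_o²(1−k²)/d_s² = (1−k²)/(1−k⁴)^(2/3) = 0.7012.
Mass saving = 1 − 0.7012 = 29.9 %.

29.9 %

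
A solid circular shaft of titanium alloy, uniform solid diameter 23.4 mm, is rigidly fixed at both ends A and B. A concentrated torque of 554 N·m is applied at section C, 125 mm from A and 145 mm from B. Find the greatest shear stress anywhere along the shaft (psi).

17200 psi

With uniform GJ and both ends fixed, compatibility θ_AC = θ_CB gives T_A·a = T_B·b, together with T_A + T_B = T₀.
T_A = T₀·b/(a+b) = 554.0·145/270.0 = 297.5 N·m; T_B = 256.5 N·m.
τ in each portion: τ_AC = 1.18×10^8 Pa, τ_CB = 1.02×10^8 Pa; maximum is in AC.
τ_max = T_AC·r/J = 297.5·0.0117/2.94×10^-8 = 1.183×10^8 Pa.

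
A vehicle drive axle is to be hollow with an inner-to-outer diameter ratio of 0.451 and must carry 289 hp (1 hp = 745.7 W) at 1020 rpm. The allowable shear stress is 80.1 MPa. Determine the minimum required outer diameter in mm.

ω = 2π·1020/60 = 106.8 rad/s, so T = P/ω = 289×745.7 / 106.8 = 2018 N·m.
For a hollow shaft with d_i/d_o = 0.451: τ_max = 16T/(π d_o³ (1−k⁴)), so d_o = [16T/(π τ_allow (1−k⁴))]^(1/3) = [16·2018/(π·8.01×10^7·0.9586)]^(1/3) = 0.05115 m.

51.1 mm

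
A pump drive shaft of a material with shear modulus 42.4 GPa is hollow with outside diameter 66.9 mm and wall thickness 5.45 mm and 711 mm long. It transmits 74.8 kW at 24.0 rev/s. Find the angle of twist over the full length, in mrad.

8.31 mrad

ω = 2π·24.0 = 150.8 rad/s, so T = P/ω = 74.8×10³ / 150.8 = 496.0 N·m.
J = π(d_o⁴ − d_i⁴)/32 = π(0.0669⁴ − 0.0560⁴)/32 = 1.001×10^-6 m⁴.
θ = T·L/(G·J) = 496.0 × 0.711 / (42.4×10⁹ × 1.001×10^-6) = 8.309×10^-3 rad.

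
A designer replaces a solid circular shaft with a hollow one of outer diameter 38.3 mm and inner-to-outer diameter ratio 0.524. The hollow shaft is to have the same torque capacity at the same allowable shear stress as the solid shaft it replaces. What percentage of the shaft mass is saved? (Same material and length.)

23.6 %

Equal τ_max and T ⇒ the solid shaft needs d_s³ = d_o³(1−k⁴), so d_s = 38.3·(1−0.524⁴)^(1/3) = 37.31 mm.
Area ratio A_h/A_s = d_o²(1−k²)/d_s² = (1−k²)/(1−k⁴)^(2/3) = 0.7643.
Mass saving = 1 − 0.7643 = 23.6 %.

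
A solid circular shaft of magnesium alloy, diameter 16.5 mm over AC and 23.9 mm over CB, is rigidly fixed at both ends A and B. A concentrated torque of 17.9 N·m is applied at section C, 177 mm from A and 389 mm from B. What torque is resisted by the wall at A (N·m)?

5.96 N·m

Compatibility: T_A·a/J_AC = T_B·b/J_CB with T_A + T_B = T₀.
J_AC = 7.28×10^-9 m⁴, J_CB = 3.20×10^-8 m⁴, so T_A = T₀·(J_AC/a)/((J_AC/a)+(J_CB/b)) = 5.961 N·m, T_B = 11.94 N·m.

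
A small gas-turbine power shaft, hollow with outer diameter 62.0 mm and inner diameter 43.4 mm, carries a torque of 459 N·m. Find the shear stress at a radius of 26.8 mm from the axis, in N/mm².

11.2 N/mm²

J = π(d_o⁴ − d_i⁴)/32 = π(0.0620⁴ − 0.0434⁴)/32 = 1.102×10^-6 m⁴.
Shear stress varies linearly with radius: τ = T·r/J = 459.0 × 0.0268 / 1.102×10^-6 = 1.116×10^7 Pa.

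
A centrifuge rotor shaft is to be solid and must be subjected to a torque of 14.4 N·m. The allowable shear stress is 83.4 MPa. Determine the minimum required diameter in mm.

9.58 mm

For a solid shaft τ_max = 16T/(πd³), so d = (16T/(π τ_allow))^(1/3) = (16·14.40/(π·8.34×10^7))^(1/3) = 0.009581 m.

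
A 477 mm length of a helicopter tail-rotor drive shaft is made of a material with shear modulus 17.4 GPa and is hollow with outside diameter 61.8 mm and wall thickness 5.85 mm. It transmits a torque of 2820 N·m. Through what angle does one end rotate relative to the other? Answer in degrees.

J = π(d_o⁴ − d_i⁴)/32 = π(0.0618⁴ − 0.0501⁴)/32 = 8.135×10^-7 m⁴.
θ = T·L/(G·J) = 2820 × 0.477 / (17.4×10⁹ × 8.135×10^-7) = 0.09503 rad.

5.44°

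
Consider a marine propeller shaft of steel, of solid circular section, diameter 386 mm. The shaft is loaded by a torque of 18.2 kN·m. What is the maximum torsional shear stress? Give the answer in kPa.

1610 kPa

J = πd⁴/32 = π(0.386)⁴/32 = 2.179×10^-3 m⁴.
τ_max = T·r/J = 18200 × 0.193 / 2.179×10^-3 = 1.612×10^6 Pa.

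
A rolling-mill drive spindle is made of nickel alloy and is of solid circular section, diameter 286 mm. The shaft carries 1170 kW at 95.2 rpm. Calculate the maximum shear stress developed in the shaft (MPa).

ω = 2π·95.2/60 = 9.969 rad/s, so T = P/ω = 1170×10³ / 9.969 = 117400 N·m.
J = πd⁴/32 = π(0.286)⁴/32 = 6.568×10^-4 m⁴.
τ_max = T·r/J = 117400 × 0.143 / 6.568×10^-4 = 2.555×10^7 Pa.

25.6 MPa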